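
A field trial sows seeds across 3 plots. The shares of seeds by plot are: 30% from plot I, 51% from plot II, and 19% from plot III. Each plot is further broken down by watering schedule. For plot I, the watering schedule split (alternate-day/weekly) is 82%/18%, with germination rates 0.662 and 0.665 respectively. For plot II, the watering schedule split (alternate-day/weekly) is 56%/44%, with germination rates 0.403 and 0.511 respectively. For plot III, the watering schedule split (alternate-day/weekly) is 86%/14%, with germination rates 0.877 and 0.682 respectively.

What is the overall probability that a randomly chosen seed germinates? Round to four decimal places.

P(G|I) = 0.82·0.662 + 0.18·0.665 = 0.54284 + 0.1197 = 0.66254
P(G|II) = 0.56·0.403 + 0.44·0.511 = 0.22568 + 0.22484 = 0.45052
P(G|III) = 0.86·0.877 + 0.14·0.682 = 0.75422 + 0.09548 = 0.8497
By total probability over the outer partition,
P(G) = 0.3·0.66254 + 0.51·0.45052 + 0.19·0.8497
      = 0.198762 + 0.2297652 + 0.161443 = 0.5899702

0.5900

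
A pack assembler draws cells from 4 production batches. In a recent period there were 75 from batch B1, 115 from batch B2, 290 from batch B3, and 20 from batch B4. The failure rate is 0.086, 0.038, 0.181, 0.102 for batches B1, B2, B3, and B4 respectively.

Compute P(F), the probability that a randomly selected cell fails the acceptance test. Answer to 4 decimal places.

0.1307

Total: 75 + 115 + 290 + 20 = 500.
P(B1) = 75/500 = 0.15. P(B2) = 115/500 = 0.23. P(B3) = 290/500 = 0.58. P(B4) = 20/500 = 0.04.
By the law of total probability,
P(F) = P(F|B1)·P(B1) + P(F|B2)·P(B2) + P(F|B3)·P(B3) + P(F|B4)·P(B4)
      = 0.086·0.15 + 0.038·0.23 + 0.181·0.58 + 0.102·0.04
      = 0.0129 + 0.00874 + 0.10498 + 0.00408 = 0.1307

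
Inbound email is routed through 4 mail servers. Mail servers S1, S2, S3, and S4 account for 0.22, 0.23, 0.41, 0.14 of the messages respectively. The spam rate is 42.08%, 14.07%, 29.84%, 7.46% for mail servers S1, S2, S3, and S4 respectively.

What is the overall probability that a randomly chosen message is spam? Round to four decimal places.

P(S) = P(S|S1)·P(S1) + P(S|S2)·P(S2) + P(S|S3)·P(S3) + P(S|S4)·P(S4)
      = 0.4208·0.22 + 0.1407·0.23 + 0.2984·0.41 + 0.0746·0.14
      = 0.092576 + 0.032361 + 0.122344 + 0.010444 = 0.257725

P(S) ≈ 0.2577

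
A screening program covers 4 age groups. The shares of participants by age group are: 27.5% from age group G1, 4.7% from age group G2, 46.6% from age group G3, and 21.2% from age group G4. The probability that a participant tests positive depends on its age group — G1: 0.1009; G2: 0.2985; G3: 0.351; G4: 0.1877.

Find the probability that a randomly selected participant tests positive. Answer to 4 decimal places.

P(T) ≈ 0.2451

P(T) = P(T|G1)·P(G1) + P(T|G2)·P(G2) + P(T|G3)·P(G3) + P(T|G4)·P(G4)
      = 0.1009·0.275 + 0.2985·0.047 + 0.351·0.466 + 0.1877·0.212
      = 0.0277475 + 0.0140295 + 0.163566 + 0.0397924 = 0.2451354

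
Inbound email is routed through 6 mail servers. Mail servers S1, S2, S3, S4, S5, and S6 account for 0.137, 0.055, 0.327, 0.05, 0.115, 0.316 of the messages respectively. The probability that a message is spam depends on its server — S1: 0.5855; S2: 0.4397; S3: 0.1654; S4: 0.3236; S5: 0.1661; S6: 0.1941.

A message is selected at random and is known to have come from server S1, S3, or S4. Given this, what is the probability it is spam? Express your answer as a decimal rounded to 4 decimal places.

0.2928

Let J = {S1, S3, S4}.
P(J) = 0.137 + 0.327 + 0.05 = 0.514.
P(S ∩ J) = 0.5855·0.137 + 0.1654·0.327 + 0.3236·0.05 = 0.0802135 + 0.0540858 + 0.01618 = 0.1504793.
P(S | J) = 0.1504793 / 0.514 = 0.292761…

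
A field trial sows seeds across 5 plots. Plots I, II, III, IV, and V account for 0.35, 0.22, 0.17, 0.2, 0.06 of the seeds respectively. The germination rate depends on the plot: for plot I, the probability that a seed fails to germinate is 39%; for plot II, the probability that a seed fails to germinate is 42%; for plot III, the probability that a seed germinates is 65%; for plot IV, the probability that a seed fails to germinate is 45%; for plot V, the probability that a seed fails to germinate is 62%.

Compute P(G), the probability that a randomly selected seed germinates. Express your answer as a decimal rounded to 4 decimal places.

P(G|I) = 1 − 0.39 = 0.61.
P(G|II) = 1 − 0.42 = 0.58.
P(G|IV) = 1 − 0.45 = 0.55.
P(G|V) = 1 − 0.62 = 0.38.
P(G) = P(G|I)·P(I) + P(G|II)·P(II) + P(G|III)·P(III) + P(G|IV)·P(IV) + P(G|V)·P(V)
      = 0.61·0.35 + 0.58·0.22 + 0.65·0.17 + 0.55·0.2 + 0.38·0.06
      = 0.2135 + 0.1276 + 0.1105 + 0.11 + 0.0228 = 0.5844

0.5844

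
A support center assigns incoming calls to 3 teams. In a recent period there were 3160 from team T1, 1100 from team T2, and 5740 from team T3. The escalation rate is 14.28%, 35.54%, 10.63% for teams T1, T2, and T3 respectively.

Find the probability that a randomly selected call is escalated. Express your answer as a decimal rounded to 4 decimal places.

0.1452

Total: 3160 + 1100 + 5740 = 10000.
P(T1) = 3160/10000 = 0.316. P(T2) = 1100/10000 = 0.11. P(T3) = 5740/10000 = 0.574.
Using total probability over the partition,
P(E) = P(E|T1)·P(T1) + P(E|T2)·P(T2) + P(E|T3)·P(T3)
      = 0.1428·0.316 + 0.3554·0.11 + 0.1063·0.574
      = 0.0451248 + 0.039094 + 0.0610162 = 0.145235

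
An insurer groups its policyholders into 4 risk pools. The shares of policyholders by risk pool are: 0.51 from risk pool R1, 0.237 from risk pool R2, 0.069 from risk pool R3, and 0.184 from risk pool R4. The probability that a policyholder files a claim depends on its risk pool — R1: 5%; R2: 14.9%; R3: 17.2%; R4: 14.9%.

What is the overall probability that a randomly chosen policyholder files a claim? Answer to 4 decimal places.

P(C) ≈ 0.1001

By the law of total probability,
P(C) = P(C|R1)·P(R1) + P(C|R2)·P(R2) + P(C|R3)·P(R3) + P(C|R4)·P(R4)
      = 0.05·0.51 + 0.149·0.237 + 0.172·0.069 + 0.149·0.184
      = 0.0255 + 0.035313 + 0.011868 + 0.027416 = 0.100097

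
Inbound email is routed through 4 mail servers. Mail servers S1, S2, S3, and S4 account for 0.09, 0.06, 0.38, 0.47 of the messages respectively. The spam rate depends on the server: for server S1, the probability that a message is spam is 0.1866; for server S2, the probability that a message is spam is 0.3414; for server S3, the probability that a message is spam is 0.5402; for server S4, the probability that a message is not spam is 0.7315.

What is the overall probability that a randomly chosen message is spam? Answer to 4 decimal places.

P(S|S4) = 1 − 0.7315 = 0.2685.
P(S) = P(S|S1)·P(S1) + P(S|S2)·P(S2) + P(S|S3)·P(S3) + P(S|S4)·P(S4)
      = 0.1866·0.09 + 0.3414·0.06 + 0.5402·0.38 + 0.2685·0.47
      = 0.016794 + 0.020484 + 0.205276 + 0.126195 = 0.368749

P(S) ≈ 0.3687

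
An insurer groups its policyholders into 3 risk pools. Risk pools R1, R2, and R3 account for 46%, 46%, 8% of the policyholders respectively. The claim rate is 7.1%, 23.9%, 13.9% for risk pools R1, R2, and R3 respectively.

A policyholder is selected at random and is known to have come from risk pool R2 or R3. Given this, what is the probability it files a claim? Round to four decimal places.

P(C|S) ≈ 0.2242

Let S = {R2, R3}.
P(S) = 0.46 + 0.08 = 0.54.
P(C ∩ S) = 0.239·0.46 + 0.139·0.08 = 0.10994 + 0.01112 = 0.12106.
P(C | S) = 0.12106 / 0.54 = 0.224185…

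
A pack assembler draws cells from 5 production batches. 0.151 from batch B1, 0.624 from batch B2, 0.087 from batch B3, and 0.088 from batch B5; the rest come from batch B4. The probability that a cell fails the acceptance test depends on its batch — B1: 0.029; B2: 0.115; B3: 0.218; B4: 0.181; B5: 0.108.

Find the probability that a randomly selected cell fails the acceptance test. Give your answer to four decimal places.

P(B4) = 1 − (0.151 + 0.624 + 0.087 + 0.088) = 0.05.
P(F) = P(F|B1)·P(B1) + P(F|B2)·P(B2) + P(F|B3)·P(B3) + P(F|B4)·P(B4) + P(F|B5)·P(B5)
      = 0.029·0.151 + 0.115·0.624 + 0.218·0.087 + 0.181·0.05 + 0.108·0.088
      = 0.004379 + 0.07176 + 0.018966 + 0.00905 + 0.009504 = 0.113659

0.1137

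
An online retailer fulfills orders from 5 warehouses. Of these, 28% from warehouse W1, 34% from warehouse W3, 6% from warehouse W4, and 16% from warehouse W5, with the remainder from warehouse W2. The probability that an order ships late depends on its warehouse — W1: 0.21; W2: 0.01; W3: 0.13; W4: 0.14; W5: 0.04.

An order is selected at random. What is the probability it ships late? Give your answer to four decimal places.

P(W2) = 1 − (0.28 + 0.34 + 0.06 + 0.16) = 0.16.
P(L) = P(L|W1)·P(W1) + P(L|W2)·P(W2) + P(L|W3)·P(W3) + P(L|W4)·P(W4) + P(L|W5)·P(W5)
      = 0.21·0.28 + 0.01·0.16 + 0.13·0.34 + 0.14·0.06 + 0.04·0.16
      = 0.0588 + 0.0016 + 0.0442 + 0.0084 + 0.0064 = 0.1194

P(L) ≈ 0.1194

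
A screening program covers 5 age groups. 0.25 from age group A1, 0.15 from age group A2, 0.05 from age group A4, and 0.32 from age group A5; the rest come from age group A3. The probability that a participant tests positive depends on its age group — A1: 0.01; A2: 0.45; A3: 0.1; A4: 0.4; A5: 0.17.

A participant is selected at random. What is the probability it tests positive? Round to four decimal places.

P(A3) = 1 − (0.25 + 0.15 + 0.05 + 0.32) = 0.23.
Summing over the partition,
P(T) = P(T|A1)·P(A1) + P(T|A2)·P(A2) + P(T|A3)·P(A3) + P(T|A4)·P(A4) + P(T|A5)·P(A5)
      = 0.01·0.25 + 0.45·0.15 + 0.1·0.23 + 0.4·0.05 + 0.17·0.32
      = 0.0025 + 0.0675 + 0.023 + 0.02 + 0.0544 = 0.1674

0.1674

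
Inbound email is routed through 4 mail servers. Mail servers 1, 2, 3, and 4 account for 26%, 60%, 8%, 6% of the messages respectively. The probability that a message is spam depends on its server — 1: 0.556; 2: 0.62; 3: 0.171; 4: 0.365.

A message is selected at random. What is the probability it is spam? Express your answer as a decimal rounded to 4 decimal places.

P(S) ≈ 0.5521

P(S) = P(S|1)·P(1) + P(S|2)·P(2) + P(S|3)·P(3) + P(S|4)·P(4)
      = 0.556·0.26 + 0.62·0.6 + 0.171·0.08 + 0.365·0.06
      = 0.14456 + 0.372 + 0.01368 + 0.0219 = 0.55214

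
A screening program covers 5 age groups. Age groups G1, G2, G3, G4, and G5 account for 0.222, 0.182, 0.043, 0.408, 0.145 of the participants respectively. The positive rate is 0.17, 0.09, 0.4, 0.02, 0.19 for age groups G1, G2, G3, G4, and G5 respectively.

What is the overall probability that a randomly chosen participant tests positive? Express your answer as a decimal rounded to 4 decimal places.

Using total probability over the partition,
P(T) = P(T|G1)·P(G1) + P(T|G2)·P(G2) + P(T|G3)·P(G3) + P(T|G4)·P(G4) + P(T|G5)·P(G5)
      = 0.17·0.222 + 0.09·0.182 + 0.4·0.043 + 0.02·0.408 + 0.19·0.145
      = 0.03774 + 0.01638 + 0.0172 + 0.00816 + 0.02755 = 0.10703

P(T) ≈ 0.1070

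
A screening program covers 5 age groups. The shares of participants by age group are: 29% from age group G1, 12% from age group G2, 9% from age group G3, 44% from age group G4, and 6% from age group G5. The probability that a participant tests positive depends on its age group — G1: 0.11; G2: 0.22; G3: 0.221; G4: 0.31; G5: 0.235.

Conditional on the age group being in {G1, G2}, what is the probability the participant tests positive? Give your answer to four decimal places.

Let S = {G1, G2}.
P(S) = 0.29 + 0.12 = 0.41.
P(T ∩ S) = 0.11·0.29 + 0.22·0.12 = 0.0319 + 0.0264 = 0.0583.
P(T | S) = 0.0583 / 0.41 = 0.142195…

0.1422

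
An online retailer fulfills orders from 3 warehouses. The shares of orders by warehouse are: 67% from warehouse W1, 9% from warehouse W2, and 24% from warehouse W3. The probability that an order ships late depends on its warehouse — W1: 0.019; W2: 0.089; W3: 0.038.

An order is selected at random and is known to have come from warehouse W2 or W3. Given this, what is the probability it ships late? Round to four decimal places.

Let S = {W2, W3}.
P(S) = 0.09 + 0.24 = 0.33.
P(L ∩ S) = 0.089·0.09 + 0.038·0.24 = 0.00801 + 0.00912 = 0.01713.
P(L | S) = 0.01713 / 0.33 = 0.051909…

0.0519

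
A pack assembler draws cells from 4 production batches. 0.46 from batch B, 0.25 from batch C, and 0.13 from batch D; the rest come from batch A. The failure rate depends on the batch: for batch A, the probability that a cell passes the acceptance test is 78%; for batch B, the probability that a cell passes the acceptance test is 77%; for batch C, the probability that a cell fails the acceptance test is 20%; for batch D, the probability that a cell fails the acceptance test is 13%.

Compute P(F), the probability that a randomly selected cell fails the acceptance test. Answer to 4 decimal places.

P(F) ≈ 0.2079

P(A) = 1 − (0.46 + 0.25 + 0.13) = 0.16.
P(F|A) = 1 − 0.78 = 0.22.
P(F|B) = 1 − 0.77 = 0.23.
Using total probability over the partition,
P(F) = P(F|A)·P(A) + P(F|B)·P(B) + P(F|C)·P(C) + P(F|D)·P(D)
      = 0.22·0.16 + 0.23·0.46 + 0.2·0.25 + 0.13·0.13
      = 0.0352 + 0.1058 + 0.05 + 0.0169 = 0.2079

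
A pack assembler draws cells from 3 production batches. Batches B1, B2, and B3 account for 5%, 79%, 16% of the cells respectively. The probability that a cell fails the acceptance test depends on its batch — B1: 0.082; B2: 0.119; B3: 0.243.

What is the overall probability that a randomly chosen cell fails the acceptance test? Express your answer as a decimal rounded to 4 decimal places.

P(F) ≈ 0.1370

Using total probability over the partition,
P(F) = P(F|B1)·P(B1) + P(F|B2)·P(B2) + P(F|B3)·P(B3)
      = 0.082·0.05 + 0.119·0.79 + 0.243·0.16
      = 0.0041 + 0.09401 + 0.03888 = 0.13699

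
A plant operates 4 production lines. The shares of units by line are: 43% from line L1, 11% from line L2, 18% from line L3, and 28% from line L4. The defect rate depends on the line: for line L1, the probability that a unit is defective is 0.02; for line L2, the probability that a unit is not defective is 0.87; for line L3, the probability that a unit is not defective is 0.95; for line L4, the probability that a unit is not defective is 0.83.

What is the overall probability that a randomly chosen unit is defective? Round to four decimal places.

0.0795

P(D|L2) = 1 − 0.87 = 0.13.
P(D|L3) = 1 − 0.95 = 0.05.
P(D|L4) = 1 − 0.83 = 0.17.
P(D) = P(D|L1)·P(L1) + P(D|L2)·P(L2) + P(D|L3)·P(L3) + P(D|L4)·P(L4)
      = 0.02·0.43 + 0.13·0.11 + 0.05·0.18 + 0.17·0.28
      = 0.0086 + 0.0143 + 0.009 + 0.0476 = 0.0795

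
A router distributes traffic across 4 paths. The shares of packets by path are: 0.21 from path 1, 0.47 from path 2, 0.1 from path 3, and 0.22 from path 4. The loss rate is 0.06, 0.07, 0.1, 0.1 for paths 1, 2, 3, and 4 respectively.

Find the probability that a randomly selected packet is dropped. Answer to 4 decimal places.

P(L) = P(L|1)·P(1) + P(L|2)·P(2) + P(L|3)·P(3) + P(L|4)·P(4)
      = 0.06·0.21 + 0.07·0.47 + 0.1·0.1 + 0.1·0.22
      = 0.0126 + 0.0329 + 0.01 + 0.022 = 0.0775

P(L) ≈ 0.0775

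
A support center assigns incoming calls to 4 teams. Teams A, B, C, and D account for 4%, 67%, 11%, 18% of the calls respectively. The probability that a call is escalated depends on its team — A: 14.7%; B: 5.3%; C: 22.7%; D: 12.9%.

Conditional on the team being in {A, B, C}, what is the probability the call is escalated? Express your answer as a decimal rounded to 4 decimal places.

P(E|S) ≈ 0.0809

Let S = {A, B, C}.
P(S) = 0.04 + 0.67 + 0.11 = 0.82.
P(E ∩ S) = 0.147·0.04 + 0.053·0.67 + 0.227·0.11 = 0.00588 + 0.03551 + 0.02497 = 0.06636.
P(E | S) = 0.06636 / 0.82 = 0.080927…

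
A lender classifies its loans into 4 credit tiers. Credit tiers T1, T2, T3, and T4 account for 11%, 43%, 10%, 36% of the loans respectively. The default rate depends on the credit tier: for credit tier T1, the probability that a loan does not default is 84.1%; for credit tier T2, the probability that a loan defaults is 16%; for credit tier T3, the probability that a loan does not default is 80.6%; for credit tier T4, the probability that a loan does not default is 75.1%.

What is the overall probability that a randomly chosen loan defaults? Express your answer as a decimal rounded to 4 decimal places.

0.1953

P(D|T1) = 1 − 0.841 = 0.159.
P(D|T3) = 1 − 0.806 = 0.194.
P(D|T4) = 1 − 0.751 = 0.249.
P(D) = P(D|T1)·P(T1) + P(D|T2)·P(T2) + P(D|T3)·P(T3) + P(D|T4)·P(T4)
      = 0.159·0.11 + 0.16·0.43 + 0.194·0.1 + 0.249·0.36
      = 0.01749 + 0.0688 + 0.0194 + 0.08964 = 0.19533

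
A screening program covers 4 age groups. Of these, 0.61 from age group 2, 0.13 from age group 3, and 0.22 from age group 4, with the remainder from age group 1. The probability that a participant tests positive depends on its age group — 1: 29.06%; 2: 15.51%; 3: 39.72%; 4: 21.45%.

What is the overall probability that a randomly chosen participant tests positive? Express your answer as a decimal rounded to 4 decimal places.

0.2051

P(1) = 1 − (0.61 + 0.13 + 0.22) = 0.04.
P(T) = P(T|1)·P(1) + P(T|2)·P(2) + P(T|3)·P(3) + P(T|4)·P(4)
      = 0.2906·0.04 + 0.1551·0.61 + 0.3972·0.13 + 0.2145·0.22
      = 0.011624 + 0.094611 + 0.051636 + 0.04719 = 0.205061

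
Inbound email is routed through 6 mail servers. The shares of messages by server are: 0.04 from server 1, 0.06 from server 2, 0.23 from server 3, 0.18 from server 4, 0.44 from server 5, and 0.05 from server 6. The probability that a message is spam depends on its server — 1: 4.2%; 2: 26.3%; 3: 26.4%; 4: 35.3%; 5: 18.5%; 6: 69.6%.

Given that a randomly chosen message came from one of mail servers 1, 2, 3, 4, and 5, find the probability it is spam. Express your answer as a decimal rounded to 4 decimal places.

0.2349

Let J = {1, 2, 3, 4, 5}.
P(J) = 0.04 + 0.06 + 0.23 + 0.18 + 0.44 = 0.95.
P(S ∩ J) = 0.042·0.04 + 0.263·0.06 + 0.264·0.23 + 0.353·0.18 + 0.185·0.44 = 0.00168 + 0.01578 + 0.06072 + 0.06354 + 0.0814 = 0.22312.
P(S | J) = 0.22312 / 0.95 = 0.234863…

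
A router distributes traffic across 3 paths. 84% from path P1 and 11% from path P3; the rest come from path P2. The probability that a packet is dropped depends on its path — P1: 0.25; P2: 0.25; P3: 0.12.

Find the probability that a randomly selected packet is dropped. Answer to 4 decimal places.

P(P2) = 1 − (0.84 + 0.11) = 0.05.
By the law of total probability,
P(L) = P(L|P1)·P(P1) + P(L|P2)·P(P2) + P(L|P3)·P(P3)
      = 0.25·0.84 + 0.25·0.05 + 0.12·0.11
      = 0.21 + 0.0125 + 0.0132 = 0.2357

P(L) ≈ 0.2357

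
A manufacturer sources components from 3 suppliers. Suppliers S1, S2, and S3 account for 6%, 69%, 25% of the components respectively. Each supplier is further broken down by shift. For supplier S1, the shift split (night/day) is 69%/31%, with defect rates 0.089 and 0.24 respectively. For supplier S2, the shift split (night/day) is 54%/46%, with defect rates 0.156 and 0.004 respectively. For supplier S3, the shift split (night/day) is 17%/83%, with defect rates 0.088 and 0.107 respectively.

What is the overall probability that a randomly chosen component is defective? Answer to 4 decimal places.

P(D) ≈ 0.0935

P(D|S1) = 0.69·0.089 + 0.31·0.24 = 0.06141 + 0.0744 = 0.13581
P(D|S2) = 0.54·0.156 + 0.46·0.004 = 0.08424 + 0.00184 = 0.08608
P(D|S3) = 0.17·0.088 + 0.83·0.107 = 0.01496 + 0.08881 = 0.10377
By total probability over the outer partition,
P(D) = 0.06·0.13581 + 0.69·0.08608 + 0.25·0.10377
      = 0.0081486 + 0.0593952 + 0.0259425 = 0.0934863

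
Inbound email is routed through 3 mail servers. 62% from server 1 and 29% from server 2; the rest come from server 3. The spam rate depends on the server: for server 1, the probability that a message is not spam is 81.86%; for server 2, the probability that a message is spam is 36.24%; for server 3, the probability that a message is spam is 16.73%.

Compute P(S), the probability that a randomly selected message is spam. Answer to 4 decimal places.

P(S) ≈ 0.2326

P(3) = 1 − (0.62 + 0.29) = 0.09.
P(S|1) = 1 − 0.8186 = 0.1814.
Using total probability over the partition,
P(S) = P(S|1)·P(1) + P(S|2)·P(2) + P(S|3)·P(3)
      = 0.1814·0.62 + 0.3624·0.29 + 0.1673·0.09
      = 0.112468 + 0.105096 + 0.015057 = 0.232621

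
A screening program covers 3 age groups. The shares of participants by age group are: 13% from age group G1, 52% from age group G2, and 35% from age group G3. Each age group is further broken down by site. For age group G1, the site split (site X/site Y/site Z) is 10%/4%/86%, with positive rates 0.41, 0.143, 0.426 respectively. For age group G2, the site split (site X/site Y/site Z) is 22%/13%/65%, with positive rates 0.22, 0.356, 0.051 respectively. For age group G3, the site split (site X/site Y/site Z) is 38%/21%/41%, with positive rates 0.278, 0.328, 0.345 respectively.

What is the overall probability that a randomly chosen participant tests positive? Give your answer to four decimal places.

P(T) ≈ 0.2308

P(T|G1) = 0.1·0.41 + 0.04·0.143 + 0.86·0.426 = 0.041 + 0.00572 + 0.36636 = 0.41308
P(T|G2) = 0.22·0.22 + 0.13·0.356 + 0.65·0.051 = 0.0484 + 0.04628 + 0.03315 = 0.12783
P(T|G3) = 0.38·0.278 + 0.21·0.328 + 0.41·0.345 = 0.10564 + 0.06888 + 0.14145 = 0.31597
Then overall,
P(T) = 0.13·0.41308 + 0.52·0.12783 + 0.35·0.31597
      = 0.0537004 + 0.0664716 + 0.1105895 = 0.2307615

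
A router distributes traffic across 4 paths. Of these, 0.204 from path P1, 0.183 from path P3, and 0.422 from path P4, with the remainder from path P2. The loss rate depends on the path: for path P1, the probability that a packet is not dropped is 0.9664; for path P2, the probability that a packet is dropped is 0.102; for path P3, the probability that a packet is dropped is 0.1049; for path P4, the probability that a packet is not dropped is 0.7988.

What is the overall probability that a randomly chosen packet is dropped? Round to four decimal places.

P(P2) = 1 − (0.204 + 0.183 + 0.422) = 0.191.
P(L|P1) = 1 − 0.9664 = 0.0336.
P(L|P4) = 1 − 0.7988 = 0.2012.
P(L) = P(L|P1)·P(P1) + P(L|P2)·P(P2) + P(L|P3)·P(P3) + P(L|P4)·P(P4)
      = 0.0336·0.204 + 0.102·0.191 + 0.1049·0.183 + 0.2012·0.422
      = 0.0068544 + 0.019482 + 0.0191967 + 0.0849064 = 0.1304395

P(L) ≈ 0.1304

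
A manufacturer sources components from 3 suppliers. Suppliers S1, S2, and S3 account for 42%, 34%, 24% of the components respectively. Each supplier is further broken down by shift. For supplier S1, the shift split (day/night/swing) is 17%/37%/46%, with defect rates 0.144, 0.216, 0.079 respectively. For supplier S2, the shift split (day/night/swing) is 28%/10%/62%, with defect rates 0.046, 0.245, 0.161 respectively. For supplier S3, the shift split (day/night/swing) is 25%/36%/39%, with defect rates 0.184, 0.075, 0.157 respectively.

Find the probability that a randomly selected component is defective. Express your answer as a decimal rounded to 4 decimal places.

P(D) ≈ 0.1380

P(D|S1) = 0.17·0.144 + 0.37·0.216 + 0.46·0.079 = 0.02448 + 0.07992 + 0.03634 = 0.14074
P(D|S2) = 0.28·0.046 + 0.1·0.245 + 0.62·0.161 = 0.01288 + 0.0245 + 0.09982 = 0.1372
P(D|S3) = 0.25·0.184 + 0.36·0.075 + 0.39·0.157 = 0.046 + 0.027 + 0.06123 = 0.13423
Then overall,
P(D) = 0.42·0.14074 + 0.34·0.1372 + 0.24·0.13423
      = 0.0591108 + 0.046648 + 0.0322152 = 0.137974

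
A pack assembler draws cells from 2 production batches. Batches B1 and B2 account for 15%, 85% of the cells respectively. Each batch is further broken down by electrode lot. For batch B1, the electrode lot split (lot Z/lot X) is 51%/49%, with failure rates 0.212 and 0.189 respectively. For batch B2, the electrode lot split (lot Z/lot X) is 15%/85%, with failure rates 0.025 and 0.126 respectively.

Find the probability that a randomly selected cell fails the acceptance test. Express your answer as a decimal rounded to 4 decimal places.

P(F|B1) = 0.51·0.212 + 0.49·0.189 = 0.10812 + 0.09261 = 0.20073
P(F|B2) = 0.15·0.025 + 0.85·0.126 = 0.00375 + 0.1071 = 0.11085
Then overall,
P(F) = 0.15·0.20073 + 0.85·0.11085
      = 0.0301095 + 0.0942225 = 0.124332

0.1243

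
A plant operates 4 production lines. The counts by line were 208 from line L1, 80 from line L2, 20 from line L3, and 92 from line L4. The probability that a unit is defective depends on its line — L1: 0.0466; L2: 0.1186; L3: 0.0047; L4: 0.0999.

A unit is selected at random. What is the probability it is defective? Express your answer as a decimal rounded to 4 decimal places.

0.0712

Total: 208 + 80 + 20 + 92 = 400.
P(L1) = 208/400 = 0.52. P(L2) = 80/400 = 0.2. P(L3) = 20/400 = 0.05. P(L4) = 92/400 = 0.23.
P(D) = P(D|L1)·P(L1) + P(D|L2)·P(L2) + P(D|L3)·P(L3) + P(D|L4)·P(L4)
      = 0.0466·0.52 + 0.1186·0.2 + 0.0047·0.05 + 0.0999·0.23
      = 0.024232 + 0.02372 + 0.000235 + 0.022977 = 0.071164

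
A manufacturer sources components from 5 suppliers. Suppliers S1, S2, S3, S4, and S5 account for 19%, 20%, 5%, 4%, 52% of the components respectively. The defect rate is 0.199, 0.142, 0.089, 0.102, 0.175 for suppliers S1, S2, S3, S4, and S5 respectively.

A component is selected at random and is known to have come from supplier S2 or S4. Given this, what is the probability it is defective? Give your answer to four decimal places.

Let S = {S2, S4}.
P(S) = 0.2 + 0.04 = 0.24.
P(D ∩ S) = 0.142·0.2 + 0.102·0.04 = 0.0284 + 0.00408 = 0.03248.
P(D | S) = 0.03248 / 0.24 = 0.135333…

0.1353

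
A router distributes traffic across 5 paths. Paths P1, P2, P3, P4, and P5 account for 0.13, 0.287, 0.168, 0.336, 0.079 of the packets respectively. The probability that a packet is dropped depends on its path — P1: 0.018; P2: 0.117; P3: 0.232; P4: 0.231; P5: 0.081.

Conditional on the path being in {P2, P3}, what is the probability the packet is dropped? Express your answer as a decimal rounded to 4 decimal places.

0.1595

Let S = {P2, P3}.
P(S) = 0.287 + 0.168 = 0.455.
P(L ∩ S) = 0.117·0.287 + 0.232·0.168 = 0.033579 + 0.038976 = 0.072555.
P(L | S) = 0.072555 / 0.455 = 0.159462…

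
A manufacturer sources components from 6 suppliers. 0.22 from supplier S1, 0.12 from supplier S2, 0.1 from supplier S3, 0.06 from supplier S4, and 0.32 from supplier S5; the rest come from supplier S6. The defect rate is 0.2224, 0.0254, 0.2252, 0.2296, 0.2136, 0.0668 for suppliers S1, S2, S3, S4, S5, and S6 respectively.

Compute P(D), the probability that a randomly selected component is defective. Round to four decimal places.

0.1686

P(S6) = 1 − (0.22 + 0.12 + 0.1 + 0.06 + 0.32) = 0.18.
P(D) = P(D|S1)·P(S1) + P(D|S2)·P(S2) + P(D|S3)·P(S3) + P(D|S4)·P(S4) + P(D|S5)·P(S5) + P(D|S6)·P(S6)
      = 0.2224·0.22 + 0.0254·0.12 + 0.2252·0.1 + 0.2296·0.06 + 0.2136·0.32 + 0.0668·0.18
      = 0.048928 + 0.003048 + 0.02252 + 0.013776 + 0.068352 + 0.012024 = 0.168648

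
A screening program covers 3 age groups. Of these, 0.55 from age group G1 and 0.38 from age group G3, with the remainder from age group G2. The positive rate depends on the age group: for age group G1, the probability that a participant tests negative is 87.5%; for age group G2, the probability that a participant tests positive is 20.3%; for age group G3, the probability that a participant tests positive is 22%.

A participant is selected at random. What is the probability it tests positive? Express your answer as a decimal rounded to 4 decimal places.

P(G2) = 1 − (0.55 + 0.38) = 0.07.
P(T|G1) = 1 − 0.875 = 0.125.
P(T) = P(T|G1)·P(G1) + P(T|G2)·P(G2) + P(T|G3)·P(G3)
      = 0.125·0.55 + 0.203·0.07 + 0.22·0.38
      = 0.06875 + 0.01421 + 0.0836 = 0.16656

P(T) ≈ 0.1666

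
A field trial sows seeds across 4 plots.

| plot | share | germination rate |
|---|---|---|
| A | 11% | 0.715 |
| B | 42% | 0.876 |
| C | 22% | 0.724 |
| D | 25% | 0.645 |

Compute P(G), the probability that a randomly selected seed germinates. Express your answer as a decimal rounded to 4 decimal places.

0.7671

By the law of total probability,
P(G) = P(G|A)·P(A) + P(G|B)·P(B) + P(G|C)·P(C) + P(G|D)·P(D)
      = 0.715·0.11 + 0.876·0.42 + 0.724·0.22 + 0.645·0.25
      = 0.07865 + 0.36792 + 0.15928 + 0.16125 = 0.7671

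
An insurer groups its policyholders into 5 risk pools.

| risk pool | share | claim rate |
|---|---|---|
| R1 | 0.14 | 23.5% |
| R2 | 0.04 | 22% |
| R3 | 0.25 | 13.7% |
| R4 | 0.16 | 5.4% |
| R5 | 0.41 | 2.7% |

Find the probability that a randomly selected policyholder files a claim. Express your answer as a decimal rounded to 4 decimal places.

By the law of total probability,
P(C) = P(C|R1)·P(R1) + P(C|R2)·P(R2) + P(C|R3)·P(R3) + P(C|R4)·P(R4) + P(C|R5)·P(R5)
      = 0.235·0.14 + 0.22·0.04 + 0.137·0.25 + 0.054·0.16 + 0.027·0.41
      = 0.0329 + 0.0088 + 0.03425 + 0.00864 + 0.01107 = 0.09566

0.0957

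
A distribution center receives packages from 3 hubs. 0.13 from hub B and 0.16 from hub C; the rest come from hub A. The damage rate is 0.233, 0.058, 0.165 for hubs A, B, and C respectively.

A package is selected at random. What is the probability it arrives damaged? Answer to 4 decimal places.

P(D) ≈ 0.1994

P(A) = 1 − (0.13 + 0.16) = 0.71.
By the law of total probability,
P(D) = P(D|A)·P(A) + P(D|B)·P(B) + P(D|C)·P(C)
      = 0.233·0.71 + 0.058·0.13 + 0.165·0.16
      = 0.16543 + 0.00754 + 0.0264 = 0.19937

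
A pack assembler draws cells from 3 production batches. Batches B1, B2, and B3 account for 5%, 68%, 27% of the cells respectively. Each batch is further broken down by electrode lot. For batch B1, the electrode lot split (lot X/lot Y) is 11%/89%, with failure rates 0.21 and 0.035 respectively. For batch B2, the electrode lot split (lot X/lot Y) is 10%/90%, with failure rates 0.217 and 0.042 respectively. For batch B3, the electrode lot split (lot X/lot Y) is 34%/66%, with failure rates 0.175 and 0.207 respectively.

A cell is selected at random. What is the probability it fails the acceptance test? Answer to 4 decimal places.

P(F|B1) = 0.11·0.21 + 0.89·0.035 = 0.0231 + 0.03115 = 0.05425
P(F|B2) = 0.1·0.217 + 0.9·0.042 = 0.0217 + 0.0378 = 0.0595
P(F|B3) = 0.34·0.175 + 0.66·0.207 = 0.0595 + 0.13662 = 0.19612
Then overall,
P(F) = 0.05·0.05425 + 0.68·0.0595 + 0.27·0.19612
      = 0.0027125 + 0.04046 + 0.0529524 = 0.0961249

0.0961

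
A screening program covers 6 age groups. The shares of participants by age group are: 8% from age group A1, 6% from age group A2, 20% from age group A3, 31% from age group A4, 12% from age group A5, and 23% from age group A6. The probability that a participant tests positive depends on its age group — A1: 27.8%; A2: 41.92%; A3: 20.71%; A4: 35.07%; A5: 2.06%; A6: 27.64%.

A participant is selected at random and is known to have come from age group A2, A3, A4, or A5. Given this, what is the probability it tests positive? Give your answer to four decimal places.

0.2576

Let S = {A2, A3, A4, A5}.
P(S) = 0.06 + 0.2 + 0.31 + 0.12 = 0.69.
P(T ∩ S) = 0.4192·0.06 + 0.2071·0.2 + 0.3507·0.31 + 0.0206·0.12 = 0.025152 + 0.04142 + 0.108717 + 0.002472 = 0.177761.
P(T | S) = 0.177761 / 0.69 = 0.257625…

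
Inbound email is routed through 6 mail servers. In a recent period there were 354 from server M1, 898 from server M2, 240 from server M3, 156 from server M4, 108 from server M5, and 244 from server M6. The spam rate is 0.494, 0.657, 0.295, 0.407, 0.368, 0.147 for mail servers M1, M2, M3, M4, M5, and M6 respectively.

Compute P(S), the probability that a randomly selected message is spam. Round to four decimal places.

P(S) ≈ 0.4874

Total: 354 + 898 + 240 + 156 + 108 + 244 = 2000.
P(M1) = 354/2000 = 0.177. P(M2) = 898/2000 = 0.449. P(M3) = 240/2000 = 0.12. P(M4) = 156/2000 = 0.078. P(M5) = 108/2000 = 0.054. P(M6) = 244/2000 = 0.122.
Using total probability over the partition,
P(S) = P(S|M1)·P(M1) + P(S|M2)·P(M2) + P(S|M3)·P(M3) + P(S|M4)·P(M4) + P(S|M5)·P(M5) + P(S|M6)·P(M6)
      = 0.494·0.177 + 0.657·0.449 + 0.295·0.12 + 0.407·0.078 + 0.368·0.054 + 0.147·0.122
      = 0.087438 + 0.294993 + 0.0354 + 0.031746 + 0.019872 + 0.017934 = 0.487383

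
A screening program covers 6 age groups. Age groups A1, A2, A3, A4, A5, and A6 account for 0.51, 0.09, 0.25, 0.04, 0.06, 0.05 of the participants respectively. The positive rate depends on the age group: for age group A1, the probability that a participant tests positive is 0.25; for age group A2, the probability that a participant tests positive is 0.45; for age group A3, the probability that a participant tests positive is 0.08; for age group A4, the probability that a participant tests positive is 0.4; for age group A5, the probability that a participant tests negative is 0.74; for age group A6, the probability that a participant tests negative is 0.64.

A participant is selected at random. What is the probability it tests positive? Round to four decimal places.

0.2376

P(T|A5) = 1 − 0.74 = 0.26.
P(T|A6) = 1 − 0.64 = 0.36.
By the law of total probability,
P(T) = P(T|A1)·P(A1) + P(T|A2)·P(A2) + P(T|A3)·P(A3) + P(T|A4)·P(A4) + P(T|A5)·P(A5) + P(T|A6)·P(A6)
      = 0.25·0.51 + 0.45·0.09 + 0.08·0.25 + 0.4·0.04 + 0.26·0.06 + 0.36·0.05
      = 0.1275 + 0.0405 + 0.02 + 0.016 + 0.0156 + 0.018 = 0.2376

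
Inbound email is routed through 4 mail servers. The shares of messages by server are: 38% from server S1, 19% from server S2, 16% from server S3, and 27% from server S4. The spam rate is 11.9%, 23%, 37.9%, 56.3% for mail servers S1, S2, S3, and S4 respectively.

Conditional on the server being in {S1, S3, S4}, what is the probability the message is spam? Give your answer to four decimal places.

P(S|J) ≈ 0.3184

Let J = {S1, S3, S4}.
P(J) = 0.38 + 0.16 + 0.27 = 0.81.
P(S ∩ J) = 0.119·0.38 + 0.379·0.16 + 0.563·0.27 = 0.04522 + 0.06064 + 0.15201 = 0.25787.
P(S | J) = 0.25787 / 0.81 = 0.318358…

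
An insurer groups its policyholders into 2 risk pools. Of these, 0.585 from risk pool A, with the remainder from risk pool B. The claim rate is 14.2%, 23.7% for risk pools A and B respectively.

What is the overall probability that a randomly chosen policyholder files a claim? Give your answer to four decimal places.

0.1814

P(B) = 1 − (0.585) = 0.415.
Summing over the partition,
P(C) = P(C|A)·P(A) + P(C|B)·P(B)
      = 0.142·0.585 + 0.237·0.415
      = 0.08307 + 0.098355 = 0.181425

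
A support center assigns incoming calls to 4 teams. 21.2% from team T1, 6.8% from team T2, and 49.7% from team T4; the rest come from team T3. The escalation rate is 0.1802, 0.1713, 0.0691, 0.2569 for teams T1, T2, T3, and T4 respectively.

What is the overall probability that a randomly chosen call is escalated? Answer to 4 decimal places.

P(E) ≈ 0.1929

P(T3) = 1 − (0.212 + 0.068 + 0.497) = 0.223.
P(E) = P(E|T1)·P(T1) + P(E|T2)·P(T2) + P(E|T3)·P(T3) + P(E|T4)·P(T4)
      = 0.1802·0.212 + 0.1713·0.068 + 0.0691·0.223 + 0.2569·0.497
      = 0.0382024 + 0.0116484 + 0.0154093 + 0.1276793 = 0.1929394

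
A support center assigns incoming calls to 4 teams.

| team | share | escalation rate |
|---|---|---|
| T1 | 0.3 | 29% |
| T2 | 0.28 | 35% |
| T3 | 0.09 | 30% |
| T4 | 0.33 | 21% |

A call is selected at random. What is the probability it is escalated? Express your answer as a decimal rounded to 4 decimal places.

P(E) ≈ 0.2813

P(E) = P(E|T1)·P(T1) + P(E|T2)·P(T2) + P(E|T3)·P(T3) + P(E|T4)·P(T4)
      = 0.29·0.3 + 0.35·0.28 + 0.3·0.09 + 0.21·0.33
      = 0.087 + 0.098 + 0.027 + 0.0693 = 0.2813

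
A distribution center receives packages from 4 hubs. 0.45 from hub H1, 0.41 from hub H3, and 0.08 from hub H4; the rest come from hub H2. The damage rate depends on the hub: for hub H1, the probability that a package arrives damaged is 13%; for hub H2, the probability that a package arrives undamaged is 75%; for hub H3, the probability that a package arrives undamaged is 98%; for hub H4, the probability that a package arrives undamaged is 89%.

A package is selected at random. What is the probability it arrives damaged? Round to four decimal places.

P(D) ≈ 0.0905

P(H2) = 1 − (0.45 + 0.41 + 0.08) = 0.06.
P(D|H2) = 1 − 0.75 = 0.25.
P(D|H3) = 1 − 0.98 = 0.02.
P(D|H4) = 1 − 0.89 = 0.11.
P(D) = P(D|H1)·P(H1) + P(D|H2)·P(H2) + P(D|H3)·P(H3) + P(D|H4)·P(H4)
      = 0.13·0.45 + 0.25·0.06 + 0.02·0.41 + 0.11·0.08
      = 0.0585 + 0.015 + 0.0082 + 0.0088 = 0.0905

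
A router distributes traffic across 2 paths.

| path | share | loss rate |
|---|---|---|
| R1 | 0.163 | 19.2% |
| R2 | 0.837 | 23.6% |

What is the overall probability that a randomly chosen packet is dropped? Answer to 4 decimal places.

Summing over the partition,
P(L) = P(L|R1)·P(R1) + P(L|R2)·P(R2)
      = 0.192·0.163 + 0.236·0.837
      = 0.031296 + 0.197532 = 0.228828

0.2288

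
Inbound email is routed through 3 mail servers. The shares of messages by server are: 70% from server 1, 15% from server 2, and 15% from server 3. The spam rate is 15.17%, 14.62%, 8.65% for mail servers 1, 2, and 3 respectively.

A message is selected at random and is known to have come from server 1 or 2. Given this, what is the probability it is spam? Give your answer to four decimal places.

Let J = {1, 2}.
P(J) = 0.7 + 0.15 = 0.85.
P(S ∩ J) = 0.1517·0.7 + 0.1462·0.15 = 0.10619 + 0.02193 = 0.12812.
P(S | J) = 0.12812 / 0.85 = 0.150729…

P(S|J) ≈ 0.1507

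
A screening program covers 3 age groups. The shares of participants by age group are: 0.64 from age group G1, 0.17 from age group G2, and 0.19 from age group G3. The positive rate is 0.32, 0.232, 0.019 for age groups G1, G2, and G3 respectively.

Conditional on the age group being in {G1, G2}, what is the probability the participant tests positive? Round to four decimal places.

0.3015

Let S = {G1, G2}.
P(S) = 0.64 + 0.17 = 0.81.
P(T ∩ S) = 0.32·0.64 + 0.232·0.17 = 0.2048 + 0.03944 = 0.24424.
P(T | S) = 0.24424 / 0.81 = 0.301531…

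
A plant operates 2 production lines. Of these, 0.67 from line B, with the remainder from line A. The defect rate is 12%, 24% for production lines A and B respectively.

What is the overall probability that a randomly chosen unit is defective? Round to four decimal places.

P(A) = 1 − (0.67) = 0.33.
Using total probability over the partition,
P(D) = P(D|A)·P(A) + P(D|B)·P(B)
      = 0.12·0.33 + 0.24·0.67
      = 0.0396 + 0.1608 = 0.2004

P(D) ≈ 0.2004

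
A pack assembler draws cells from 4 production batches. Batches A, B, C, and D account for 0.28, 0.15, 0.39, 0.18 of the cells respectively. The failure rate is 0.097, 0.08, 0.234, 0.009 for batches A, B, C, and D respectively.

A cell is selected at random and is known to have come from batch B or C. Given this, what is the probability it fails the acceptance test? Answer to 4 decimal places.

Let S = {B, C}.
P(S) = 0.15 + 0.39 = 0.54.
P(F ∩ S) = 0.08·0.15 + 0.234·0.39 = 0.012 + 0.09126 = 0.10326.
P(F | S) = 0.10326 / 0.54 = 0.191222…

P(F|S) ≈ 0.1912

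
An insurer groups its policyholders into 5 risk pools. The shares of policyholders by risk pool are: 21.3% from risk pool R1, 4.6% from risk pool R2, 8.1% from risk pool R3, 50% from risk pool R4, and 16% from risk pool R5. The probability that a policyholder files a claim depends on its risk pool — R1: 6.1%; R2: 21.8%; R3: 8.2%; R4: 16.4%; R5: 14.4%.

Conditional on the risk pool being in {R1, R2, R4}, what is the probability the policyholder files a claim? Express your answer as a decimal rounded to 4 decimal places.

P(C|S) ≈ 0.1384

Let S = {R1, R2, R4}.
P(S) = 0.213 + 0.046 + 0.5 = 0.759.
P(C ∩ S) = 0.061·0.213 + 0.218·0.046 + 0.164·0.5 = 0.012993 + 0.010028 + 0.082 = 0.105021.
P(C | S) = 0.105021 / 0.759 = 0.138368…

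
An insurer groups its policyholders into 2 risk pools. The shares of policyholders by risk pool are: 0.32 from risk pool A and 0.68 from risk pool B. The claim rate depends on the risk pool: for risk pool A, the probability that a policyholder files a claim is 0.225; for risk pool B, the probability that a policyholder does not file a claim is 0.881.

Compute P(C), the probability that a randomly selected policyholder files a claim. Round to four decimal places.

P(C|B) = 1 − 0.881 = 0.119.
Summing over the partition,
P(C) = P(C|A)·P(A) + P(C|B)·P(B)
      = 0.225·0.32 + 0.119·0.68
      = 0.072 + 0.08092 = 0.15292

P(C) ≈ 0.1529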